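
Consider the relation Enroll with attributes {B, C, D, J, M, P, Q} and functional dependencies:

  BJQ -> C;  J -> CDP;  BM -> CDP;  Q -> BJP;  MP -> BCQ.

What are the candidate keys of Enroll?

(B, M); (J, M); (M, P); (M, Q)

Attribute M never appears on the right-hand side of any dependency, so M must belong to every candidate key.
{M}⁺ = {M}, which is not all of the schema, so we must add further attributes.
{B, M}⁺: BM→CDP adds C, D, P; MP→BCQ adds Q; Q→BJP adds J → {B, C, D, J, M, P, Q}. Minimal: {M}⁺ = {M}; {B}⁺ = {B} — none reach the full schema.
{J, M}⁺: J→CDP adds C, D, P; MP→BCQ adds B, Q → {B, C, D, J, M, P, Q}. Minimal: {M}⁺ = {M}; {J}⁺ = {C, D, J, P} — none reach the full schema.
{M, P}⁺: MP→BCQ adds B, C, Q; BM→CDP adds D; Q→BJP adds J → {B, C, D, J, M, P, Q}. Minimal: {P}⁺ = {P}; {M}⁺ = {M} — none reach the full schema.
{M, Q}⁺: Q→BJP adds B, J, P; MP→BCQ adds C; J→CDP adds D → {B, C, D, J, M, P, Q}. Minimal: {Q}⁺ = {B, C, D, J, P, Q}; {M}⁺ = {M} — none reach the full schema.
Any other superkey contains one of these as a subset, so there are no further candidate keys.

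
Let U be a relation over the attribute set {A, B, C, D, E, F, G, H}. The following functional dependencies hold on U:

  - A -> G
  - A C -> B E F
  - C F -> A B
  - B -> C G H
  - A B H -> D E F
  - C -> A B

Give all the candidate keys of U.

{B}⁺: B→CGH adds C, G, H; C→AB adds A; AC→BEF adds E, F; ABH→DEF adds D → {A, B, C, D, E, F, G, H}.
{C}⁺: C→AB adds A, B; A→G adds G; AC→BEF adds E, F; B→CGH adds H; ABH→DEF adds D → {A, B, C, D, E, F, G, H}.

{B}; {C}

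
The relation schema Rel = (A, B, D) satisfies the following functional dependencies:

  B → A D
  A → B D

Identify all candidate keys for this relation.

{A}⁺: A→BD adds B, D → {A, B, D}.
{B}⁺: B→AD adds A, D → {A, B, D}.

{A}, {B}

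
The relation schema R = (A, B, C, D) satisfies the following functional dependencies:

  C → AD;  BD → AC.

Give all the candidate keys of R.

{B, C}, {B, D}

Attribute B never appears on the right-hand side of any dependency, so B must belong to every candidate key.
{B}⁺ = {B}, which is not all of the schema, so we must add further attributes.
{B, C}⁺: C→AD adds A, D → {A, B, C, D}. Minimal: {C}⁺ = {A, C, D}; {B}⁺ = {B} — none reach the full schema.
{B, D}⁺: BD→AC adds A, C → {A, B, C, D}. Minimal: {D}⁺ = {D}; {B}⁺ = {B} — none reach the full schema.
Any other superkey contains one of these as a subset, so there are no further candidate keys.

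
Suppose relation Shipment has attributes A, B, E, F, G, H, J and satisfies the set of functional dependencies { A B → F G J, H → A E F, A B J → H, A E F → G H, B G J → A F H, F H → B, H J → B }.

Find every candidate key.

{H}⁺: H→AEF adds A, E, F; AEF→GH adds G; FH→B adds B; AB→FGJ adds J → {A, B, E, F, G, H, J}.
{A, B}⁺: AB→FGJ adds F, G, J; ABJ→H adds H; H→AEF adds E → {A, B, E, F, G, H, J}. Minimal: {B}⁺ = {B}; {A}⁺ = {A} — none reach the full schema.
{A, E, F}⁺: AEF→GH adds G, H; FH→B adds B; AB→FGJ adds J → {A, B, E, F, G, H, J}. Minimal: {E, F}⁺ = {E, F}; {A, F}⁺ = {A, F}; {A, E}⁺ = {A, E} — none reach the full schema.
{B, G, J}⁺: BGJ→AFH adds A, F, H; H→AEF adds E → {A, B, E, F, G, H, J}. Minimal: {G, J}⁺ = {G, J}; {B, J}⁺ = {B, J}; {B, G}⁺ = {B, G} — none reach the full schema.
Any other superkey contains one of these as a subset, so there are no further candidate keys.

H, AB, AEF, BGJ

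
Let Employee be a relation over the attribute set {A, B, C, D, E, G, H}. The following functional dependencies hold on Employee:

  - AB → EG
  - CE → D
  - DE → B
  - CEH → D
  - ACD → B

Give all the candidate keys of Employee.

Attributes A, C, H never appear on any right-hand side, so every candidate key must contain {A, C, H}.
{A, C, H}⁺ = {A, C, H}, which is not all of the schema, so we must add further attributes.
{A, B, C, H}⁺: AB→EG adds E, G; CE→D adds D → {A, B, C, D, E, G, H}. Minimal: {B, C, H}⁺ = {B, C, H}; {A, C, H}⁺ = {A, C, H}; {A, B, H}⁺ = {A, B, E, G, H}; … — none reach the full schema.
{A, C, D, H}⁺: ACD→B adds B; AB→EG adds E, G → {A, B, C, D, E, G, H}. Minimal: {C, D, H}⁺ = {C, D, H}; {A, D, H}⁺ = {A, D, H}; {A, C, H}⁺ = {A, C, H}; … — none reach the full schema.
{A, C, E, H}⁺: CE→D adds D; DE→B adds B; AB→EG adds G → {A, B, C, D, E, G, H}. Minimal: {C, E, H}⁺ = {B, C, D, E, H}; {A, E, H}⁺ = {A, E, H}; {A, C, H}⁺ = {A, C, H}; … — none reach the full schema.

{A, B, C, H}, {A, C, D, H}, {A, C, E, H}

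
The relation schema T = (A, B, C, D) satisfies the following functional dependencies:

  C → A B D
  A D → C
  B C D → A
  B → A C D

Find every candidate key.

{B}⁺: B→ACD adds A, C, D → {A, B, C, D}.
{C}⁺: C→ABD adds A, B, D → {A, B, C, D}.
{A, D}⁺: AD→C adds C; C→ABD adds B → {A, B, C, D}. Minimal: {D}⁺ = {D}; {A}⁺ = {A} — none reach the full schema.
Any other superkey contains one of these as a subset, so there are no further candidate keys.

(B); (C); (A, D)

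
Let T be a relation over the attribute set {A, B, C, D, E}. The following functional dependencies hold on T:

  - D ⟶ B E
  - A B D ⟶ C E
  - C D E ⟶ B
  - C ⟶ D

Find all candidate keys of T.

Attribute A never appears on the right-hand side of any dependency, so A must belong to every candidate key.
{A}⁺ = {A}, which is not all of the schema, so we must add further attributes.
{A, C}⁺: C→D adds D; D→BE adds B, E → {A, B, C, D, E}. Minimal: {C}⁺ = {B, C, D, E}; {A}⁺ = {A} — none reach the full schema.
{A, D}⁺: D→BE adds B, E; ABD→CE adds C → {A, B, C, D, E}. Minimal: {D}⁺ = {B, D, E}; {A}⁺ = {A} — none reach the full schema.
Any other superkey contains one of these as a subset, so there are no further candidate keys.

(A, C), (A, D)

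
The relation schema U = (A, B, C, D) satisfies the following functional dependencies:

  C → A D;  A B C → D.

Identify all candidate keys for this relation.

Attributes B, C never appear on any right-hand side, so every candidate key must contain {B, C}.
{B, C}⁺ = {A, B, C, D}, which is all of the schema, so {B, C} is the only candidate key.

{B, C}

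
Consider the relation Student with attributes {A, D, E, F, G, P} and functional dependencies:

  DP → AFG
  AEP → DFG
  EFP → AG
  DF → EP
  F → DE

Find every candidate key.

{F}, {D, P}, {A, E, P}

{F}⁺: F→DE adds D, E; DF→EP adds P; DP→AFG adds A, G → {A, D, E, F, G, P}.
{D, P}⁺: DP→AFG adds A, F, G; DF→EP adds E → {A, D, E, F, G, P}.
{A, E, P}⁺: AEP→DFG adds D, F, G → {A, D, E, F, G, P}.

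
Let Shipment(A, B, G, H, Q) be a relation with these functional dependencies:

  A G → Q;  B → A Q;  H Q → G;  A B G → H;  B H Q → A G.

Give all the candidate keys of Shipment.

Attribute B never appears on the right-hand side of any dependency, so B must belong to every candidate key.
{B}⁺ = {A, B, Q}, which is not all of the schema, so we must add further attributes.
{B, G}⁺: B→AQ adds A, Q; ABG→H adds H → {A, B, G, H, Q}.
{B, H}⁺: B→AQ adds A, Q; HQ→G adds G → {A, B, G, H, Q}.

(B, G), (B, H)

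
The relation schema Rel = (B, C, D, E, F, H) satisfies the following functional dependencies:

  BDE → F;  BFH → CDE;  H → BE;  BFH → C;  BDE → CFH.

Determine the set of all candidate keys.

{D, H}⁺: H→BE adds B, E; BDE→CFH adds C, F → {B, C, D, E, F, H}. Minimal: {H}⁺ = {B, E, H}; {D}⁺ = {D} — none reach the full schema.
{F, H}⁺: H→BE adds B, E; BFH→C adds C; BFH→CDE adds D → {B, C, D, E, F, H}. Minimal: {H}⁺ = {B, E, H}; {F}⁺ = {F} — none reach the full schema.
{B, D, E}⁺: BDE→F adds F; BDE→CFH adds C, H → {B, C, D, E, F, H}. Minimal: {D, E}⁺ = {D, E}; {B, E}⁺ = {B, E}; {B, D}⁺ = {B, D} — none reach the full schema.
Any other superkey contains one of these as a subset, so there are no further candidate keys.

{D, H}, {F, H}, {B, D, E}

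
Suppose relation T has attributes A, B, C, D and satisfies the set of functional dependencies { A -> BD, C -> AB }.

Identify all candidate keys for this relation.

{C}⁺: C→AB adds A, B; A→BD adds D → {A, B, C, D}.
No other minimal superkey exists.

(C)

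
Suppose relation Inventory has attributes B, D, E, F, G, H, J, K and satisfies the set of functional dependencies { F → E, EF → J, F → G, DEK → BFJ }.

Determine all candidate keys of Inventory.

{D, E, H, K}⁺: DEK→BFJ adds B, F, J; F→G adds G → {B, D, E, F, G, H, J, K}.
{D, F, H, K}⁺: F→E adds E; EF→J adds J; F→G adds G; DEK→BFJ adds B → {B, D, E, F, G, H, J, K}.

{D, E, H, K}; {D, F, H, K}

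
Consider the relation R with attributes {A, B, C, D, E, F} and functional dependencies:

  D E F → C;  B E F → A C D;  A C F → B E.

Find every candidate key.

Attribute F never appears on the right-hand side of any dependency, so F must belong to every candidate key.
{F}⁺ = {F}, which is not all of the schema, so we must add further attributes.
{A, C, F}⁺: ACF→BE adds B, E; BEF→ACD adds D → {A, B, C, D, E, F}.
{B, E, F}⁺: BEF→ACD adds A, C, D → {A, B, C, D, E, F}.
{A, D, E, F}⁺: DEF→C adds C; ACF→BE adds B → {A, B, C, D, E, F}.

(A, C, F), (B, E, F), (A, D, E, F)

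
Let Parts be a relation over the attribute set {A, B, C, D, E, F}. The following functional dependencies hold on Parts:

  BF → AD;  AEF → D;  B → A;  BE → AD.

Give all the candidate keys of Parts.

{B, C, E, F}

Attributes B, C, E, F never appear on any right-hand side, so every candidate key must contain {B, C, E, F}.
{B, C, E, F}⁺ = {A, B, C, D, E, F}, which is all of the schema, so {B, C, E, F} is the only candidate key.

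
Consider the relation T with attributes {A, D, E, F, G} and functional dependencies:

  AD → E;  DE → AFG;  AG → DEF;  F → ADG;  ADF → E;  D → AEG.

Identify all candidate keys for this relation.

{D}⁺: D→AEG adds A, E, G; DE→AFG adds F → {A, D, E, F, G}.
{F}⁺: F→ADG adds A, D, G; ADF→E adds E → {A, D, E, F, G}.
{A, G}⁺: AG→DEF adds D, E, F → {A, D, E, F, G}. Minimal: {G}⁺ = {G}; {A}⁺ = {A} — none reach the full schema.
Any other superkey contains one of these as a subset, so there are no further candidate keys.

(D), (F), (A, G)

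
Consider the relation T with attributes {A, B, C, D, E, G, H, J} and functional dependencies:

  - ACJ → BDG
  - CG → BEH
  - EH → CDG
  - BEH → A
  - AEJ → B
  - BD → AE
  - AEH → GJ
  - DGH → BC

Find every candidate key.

{C, G}⁺: CG→BEH adds B, E, H; EH→CDG adds D; BEH→A adds A; AEH→GJ adds J → {A, B, C, D, E, G, H, J}. Minimal: {G}⁺ = {G}; {C}⁺ = {C} — none reach the full schema.
{E, H}⁺: EH→CDG adds C, D, G; DGH→BC adds B; BEH→A adds A; AEH→GJ adds J → {A, B, C, D, E, G, H, J}. Minimal: {H}⁺ = {H}; {E}⁺ = {E} — none reach the full schema.
{A, C, J}⁺: ACJ→BDG adds B, D, G; CG→BEH adds E, H → {A, B, C, D, E, G, H, J}. Minimal: {C, J}⁺ = {C, J}; {A, J}⁺ = {A, J}; {A, C}⁺ = {A, C} — none reach the full schema.
{B, D, H}⁺: BD→AE adds A, E; AEH→GJ adds G, J; DGH→BC adds C → {A, B, C, D, E, G, H, J}. Minimal: {D, H}⁺ = {D, H}; {B, H}⁺ = {B, H}; {B, D}⁺ = {A, B, D, E} — none reach the full schema.
{D, G, H}⁺: DGH→BC adds B, C; CG→BEH adds E; BEH→A adds A; AEH→GJ adds J → {A, B, C, D, E, G, H, J}. Minimal: {G, H}⁺ = {G, H}; {D, H}⁺ = {D, H}; {D, G}⁺ = {D, G} — none reach the full schema.
{B, C, D, J}⁺: BD→AE adds A, E; ACJ→BDG adds G; CG→BEH adds H → {A, B, C, D, E, G, H, J}. Minimal: {C, D, J}⁺ = {C, D, J}; {B, D, J}⁺ = {A, B, D, E, J}; {B, C, J}⁺ = {B, C, J}; … — none reach the full schema.
Any other superkey contains one of these as a subset, so there are no further candidate keys.

{C, G}, {E, H}, {A, C, J}, {B, D, H}, {D, G, H}, {B, C, D, J}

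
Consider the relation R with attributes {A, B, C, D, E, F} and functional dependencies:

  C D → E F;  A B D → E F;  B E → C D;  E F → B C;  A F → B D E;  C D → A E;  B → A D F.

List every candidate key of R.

B; AF; CD; EF

{B}⁺: B→ADF adds A, D, F; ABD→EF adds E; BE→CD adds C → {A, B, C, D, E, F}.
{A, F}⁺: AF→BDE adds B, D, E; BE→CD adds C → {A, B, C, D, E, F}.
{C, D}⁺: CD→EF adds E, F; EF→BC adds B; CD→AE adds A → {A, B, C, D, E, F}.
{E, F}⁺: EF→BC adds B, C; B→ADF adds A, D → {A, B, C, D, E, F}.
Any other superkey contains one of these as a subset, so there are no further candidate keys.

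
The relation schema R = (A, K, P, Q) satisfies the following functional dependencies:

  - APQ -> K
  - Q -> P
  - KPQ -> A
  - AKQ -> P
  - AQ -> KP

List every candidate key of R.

{A, Q}, {K, Q}

Attribute Q never appears on the right-hand side of any dependency, so Q must belong to every candidate key.
{Q}⁺ = {P, Q}, which is not all of the schema, so we must add further attributes.
{A, Q}⁺: Q→P adds P; AQ→KP adds K → {A, K, P, Q}.
{K, Q}⁺: Q→P adds P; KPQ→A adds A → {A, K, P, Q}.
Any other superkey contains one of these as a subset, so there are no further candidate keys.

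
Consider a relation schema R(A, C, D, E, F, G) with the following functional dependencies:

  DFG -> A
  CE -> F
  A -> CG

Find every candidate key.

{A, D, E}, {C, D, E, G}, {D, E, F, G}

Attributes D, E never appear on any right-hand side, so every candidate key must contain {D, E}.
{D, E}⁺ = {D, E}, which is not all of the schema, so we must add further attributes.
{A, D, E}⁺: A→CG adds C, G; CE→F adds F → {A, C, D, E, F, G}. Minimal: {D, E}⁺ = {D, E}; {A, E}⁺ = {A, C, E, F, G}; {A, D}⁺ = {A, C, D, G} — none reach the full schema.
{C, D, E, G}⁺: CE→F adds F; DFG→A adds A → {A, C, D, E, F, G}. Minimal: {D, E, G}⁺ = {D, E, G}; {C, E, G}⁺ = {C, E, F, G}; {C, D, G}⁺ = {C, D, G}; … — none reach the full schema.
{D, E, F, G}⁺: DFG→A adds A; A→CG adds C → {A, C, D, E, F, G}. Minimal: {E, F, G}⁺ = {E, F, G}; {D, F, G}⁺ = {A, C, D, F, G}; {D, E, G}⁺ = {D, E, G}; … — none reach the full schema.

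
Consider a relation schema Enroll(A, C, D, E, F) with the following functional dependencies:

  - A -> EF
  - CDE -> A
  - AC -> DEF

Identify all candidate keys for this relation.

{A, C}; {C, D, E}

Attribute C never appears on the right-hand side of any dependency, so C must belong to every candidate key.
{C}⁺ = {C}, which is not all of the schema, so we must add further attributes.
{A, C}⁺: A→EF adds E, F; AC→DEF adds D → {A, C, D, E, F}.
{C, D, E}⁺: CDE→A adds A; AC→DEF adds F → {A, C, D, E, F}.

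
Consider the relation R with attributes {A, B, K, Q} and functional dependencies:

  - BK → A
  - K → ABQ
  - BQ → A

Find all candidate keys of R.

K

Attribute K never appears on the right-hand side of any dependency, so K must belong to every candidate key.
{K}⁺ = {A, B, K, Q}, which is all of the schema, so {K} is the only candidate key.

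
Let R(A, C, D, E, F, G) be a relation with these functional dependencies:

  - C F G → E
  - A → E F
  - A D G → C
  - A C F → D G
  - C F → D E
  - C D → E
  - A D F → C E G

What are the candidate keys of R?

{A, C}, {A, D}

Attribute A never appears on the right-hand side of any dependency, so A must belong to every candidate key.
{A}⁺ = {A, E, F}, which is not all of the schema, so we must add further attributes.
{A, C}⁺: A→EF adds E, F; ACF→DG adds D, G → {A, C, D, E, F, G}.
{A, D}⁺: A→EF adds E, F; ADF→CEG adds C, G → {A, C, D, E, F, G}.
Any other superkey contains one of these as a subset, so there are no further candidate keys.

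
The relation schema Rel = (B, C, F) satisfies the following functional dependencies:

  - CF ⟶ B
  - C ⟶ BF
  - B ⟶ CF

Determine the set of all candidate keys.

(B); (C)

{B}⁺: B→CF adds C, F → {B, C, F}.
{C}⁺: C→BF adds B, F → {B, C, F}.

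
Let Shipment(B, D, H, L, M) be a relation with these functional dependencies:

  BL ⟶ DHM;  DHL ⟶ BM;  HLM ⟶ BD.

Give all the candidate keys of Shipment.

(B, L); (D, H, L); (H, L, M)

{B, L}⁺: BL→DHM adds D, H, M → {B, D, H, L, M}. Minimal: {L}⁺ = {L}; {B}⁺ = {B} — none reach the full schema.
{D, H, L}⁺: DHL→BM adds B, M → {B, D, H, L, M}. Minimal: {H, L}⁺ = {H, L}; {D, L}⁺ = {D, L}; {D, H}⁺ = {D, H} — none reach the full schema.
{H, L, M}⁺: HLM→BD adds B, D → {B, D, H, L, M}. Minimal: {L, M}⁺ = {L, M}; {H, M}⁺ = {H, M}; {H, L}⁺ = {H, L} — none reach the full schema.
Any other superkey contains one of these as a subset, so there are no further candidate keys.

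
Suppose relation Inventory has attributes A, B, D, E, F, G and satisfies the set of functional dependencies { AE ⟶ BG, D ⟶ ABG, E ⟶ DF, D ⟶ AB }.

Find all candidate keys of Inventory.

Attribute E never appears on the right-hand side of any dependency, so E must belong to every candidate key.
{E}⁺ = {A, B, D, E, F, G}, which is all of the schema, so {E} is the only candidate key.

(E)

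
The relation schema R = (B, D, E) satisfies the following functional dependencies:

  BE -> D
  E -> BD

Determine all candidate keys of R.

(E)

Attribute E never appears on the right-hand side of any dependency, so E must belong to every candidate key.
{E}⁺ = {B, D, E}, which is all of the schema, so {E} is the only candidate key.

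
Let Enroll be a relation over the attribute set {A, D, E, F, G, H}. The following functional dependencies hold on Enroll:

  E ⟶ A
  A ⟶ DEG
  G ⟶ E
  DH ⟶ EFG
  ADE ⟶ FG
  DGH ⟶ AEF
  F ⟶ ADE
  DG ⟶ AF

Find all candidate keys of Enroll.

Attribute H never appears on the right-hand side of any dependency, so H must belong to every candidate key.
{H}⁺ = {H}, which is not all of the schema, so we must add further attributes.
{A, H}⁺: A→DEG adds D, E, G; DH→EFG adds F → {A, D, E, F, G, H}.
{D, H}⁺: DH→EFG adds E, F, G; DGH→AEF adds A → {A, D, E, F, G, H}.
{E, H}⁺: E→A adds A; A→DEG adds D, G; DH→EFG adds F → {A, D, E, F, G, H}.
{F, H}⁺: F→ADE adds A, D, E; A→DEG adds G → {A, D, E, F, G, H}.
{G, H}⁺: G→E adds E; E→A adds A; A→DEG adds D; DH→EFG adds F → {A, D, E, F, G, H}.

(A, H), (D, H), (E, H), (F, H), (G, H)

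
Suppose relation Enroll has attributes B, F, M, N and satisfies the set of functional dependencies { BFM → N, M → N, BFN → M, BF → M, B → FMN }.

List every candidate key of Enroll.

{B}

Attribute B never appears on the right-hand side of any dependency, so B must belong to every candidate key.
{B}⁺ = {B, F, M, N}, which is all of the schema, so {B} is the only candidate key.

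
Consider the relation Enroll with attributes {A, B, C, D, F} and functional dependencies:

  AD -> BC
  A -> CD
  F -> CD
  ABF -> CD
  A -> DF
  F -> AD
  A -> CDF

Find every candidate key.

A; F

{A}⁺: A→CD adds C, D; A→DF adds F; AD→BC adds B → {A, B, C, D, F}.
{F}⁺: F→CD adds C, D; F→AD adds A; AD→BC adds B → {A, B, C, D, F}.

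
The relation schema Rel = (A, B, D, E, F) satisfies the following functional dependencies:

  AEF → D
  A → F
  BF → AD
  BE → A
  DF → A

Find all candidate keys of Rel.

Attributes B, E never appear on any right-hand side, so every candidate key must contain {B, E}.
{B, E}⁺ = {A, B, D, E, F}, which is all of the schema, so {B, E} is the only candidate key.

BE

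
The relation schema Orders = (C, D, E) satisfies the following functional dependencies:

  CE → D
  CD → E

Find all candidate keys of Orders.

Attribute C never appears on the right-hand side of any dependency, so C must belong to every candidate key.
{C}⁺ = {C}, which is not all of the schema, so we must add further attributes.
{C, D}⁺: CD→E adds E → {C, D, E}. Minimal: {D}⁺ = {D}; {C}⁺ = {C} — none reach the full schema.
{C, E}⁺: CE→D adds D → {C, D, E}. Minimal: {E}⁺ = {E}; {C}⁺ = {C} — none reach the full schema.

(C, D); (C, E)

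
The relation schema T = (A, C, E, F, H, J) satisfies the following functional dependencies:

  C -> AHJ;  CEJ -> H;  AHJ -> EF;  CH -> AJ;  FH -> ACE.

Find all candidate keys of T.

{C}, {F, H}, {A, H, J}

{C}⁺: C→AHJ adds A, H, J; AHJ→EF adds E, F → {A, C, E, F, H, J}.
{F, H}⁺: FH→ACE adds A, C, E; C→AHJ adds J → {A, C, E, F, H, J}. Minimal: {H}⁺ = {H}; {F}⁺ = {F} — none reach the full schema.
{A, H, J}⁺: AHJ→EF adds E, F; FH→ACE adds C → {A, C, E, F, H, J}. Minimal: {H, J}⁺ = {H, J}; {A, J}⁺ = {A, J}; {A, H}⁺ = {A, H} — none reach the full schema.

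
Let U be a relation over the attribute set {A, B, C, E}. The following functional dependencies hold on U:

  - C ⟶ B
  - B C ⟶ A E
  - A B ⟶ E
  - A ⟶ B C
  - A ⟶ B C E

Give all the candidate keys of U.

{A}, {C}

{A}⁺: A→BC adds B, C; A→BCE adds E → {A, B, C, E}.
{C}⁺: C→B adds B; BC→AE adds A, E → {A, B, C, E}.
Any other superkey contains one of these as a subset, so there are no further candidate keys.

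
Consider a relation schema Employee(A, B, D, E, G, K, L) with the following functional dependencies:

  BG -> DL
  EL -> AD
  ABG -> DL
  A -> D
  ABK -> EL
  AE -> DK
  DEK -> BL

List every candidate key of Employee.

{A, E, G}; {B, E, G}; {E, G, L}; {A, B, G, K}; {D, E, G, K}

{A, E, G}⁺: A→D adds D; AE→DK adds K; DEK→BL adds B, L → {A, B, D, E, G, K, L}. Minimal: {E, G}⁺ = {E, G}; {A, G}⁺ = {A, D, G}; {A, E}⁺ = {A, B, D, E, K, L} — none reach the full schema.
{B, E, G}⁺: BG→DL adds D, L; EL→AD adds A; AE→DK adds K → {A, B, D, E, G, K, L}. Minimal: {E, G}⁺ = {E, G}; {B, G}⁺ = {B, D, G, L}; {B, E}⁺ = {B, E} — none reach the full schema.
{E, G, L}⁺: EL→AD adds A, D; AE→DK adds K; DEK→BL adds B → {A, B, D, E, G, K, L}. Minimal: {G, L}⁺ = {G, L}; {E, L}⁺ = {A, B, D, E, K, L}; {E, G}⁺ = {E, G} — none reach the full schema.
{A, B, G, K}⁺: BG→DL adds D, L; ABK→EL adds E → {A, B, D, E, G, K, L}. Minimal: {B, G, K}⁺ = {B, D, G, K, L}; {A, G, K}⁺ = {A, D, G, K}; {A, B, K}⁺ = {A, B, D, E, K, L}; … — none reach the full schema.
{D, E, G, K}⁺: DEK→BL adds B, L; EL→AD adds A → {A, B, D, E, G, K, L}. Minimal: {E, G, K}⁺ = {E, G, K}; {D, G, K}⁺ = {D, G, K}; {D, E, K}⁺ = {A, B, D, E, K, L}; … — none reach the full schema.
Any other superkey contains one of these as a subset, so there are no further candidate keys.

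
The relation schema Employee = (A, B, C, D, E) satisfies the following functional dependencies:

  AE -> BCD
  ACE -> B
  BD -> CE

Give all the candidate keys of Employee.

{A, E}, {A, B, D}

Attribute A never appears on the right-hand side of any dependency, so A must belong to every candidate key.
{A}⁺ = {A}, which is not all of the schema, so we must add further attributes.
{A, E}⁺: AE→BCD adds B, C, D → {A, B, C, D, E}. Minimal: {E}⁺ = {E}; {A}⁺ = {A} — none reach the full schema.
{A, B, D}⁺: BD→CE adds C, E → {A, B, C, D, E}. Minimal: {B, D}⁺ = {B, C, D, E}; {A, D}⁺ = {A, D}; {A, B}⁺ = {A, B} — none reach the full schema.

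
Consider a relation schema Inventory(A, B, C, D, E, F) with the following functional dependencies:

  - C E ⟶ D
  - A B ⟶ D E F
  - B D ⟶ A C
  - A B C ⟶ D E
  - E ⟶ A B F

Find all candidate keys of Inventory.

{E}, {A, B}, {B, D}

{E}⁺: E→ABF adds A, B, F; AB→DEF adds D; BD→AC adds C → {A, B, C, D, E, F}.
{A, B}⁺: AB→DEF adds D, E, F; BD→AC adds C → {A, B, C, D, E, F}. Minimal: {B}⁺ = {B}; {A}⁺ = {A} — none reach the full schema.
{B, D}⁺: BD→AC adds A, C; ABC→DE adds E; E→ABF adds F → {A, B, C, D, E, F}. Minimal: {D}⁺ = {D}; {B}⁺ = {B} — none reach the full schema.
Any other superkey contains one of these as a subset, so there are no further candidate keys.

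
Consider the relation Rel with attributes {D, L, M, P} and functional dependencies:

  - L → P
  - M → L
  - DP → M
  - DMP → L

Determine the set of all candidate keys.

{D, L}, {D, M}, {D, P}

Attribute D never appears on the right-hand side of any dependency, so D must belong to every candidate key.
{D}⁺ = {D}, which is not all of the schema, so we must add further attributes.
{D, L}⁺: L→P adds P; DP→M adds M → {D, L, M, P}. Minimal: {L}⁺ = {L, P}; {D}⁺ = {D} — none reach the full schema.
{D, M}⁺: M→L adds L; L→P adds P → {D, L, M, P}. Minimal: {M}⁺ = {L, M, P}; {D}⁺ = {D} — none reach the full schema.
{D, P}⁺: DP→M adds M; DMP→L adds L → {D, L, M, P}. Minimal: {P}⁺ = {P}; {D}⁺ = {D} — none reach the full schema.
Any other superkey contains one of these as a subset, so there are no further candidate keys.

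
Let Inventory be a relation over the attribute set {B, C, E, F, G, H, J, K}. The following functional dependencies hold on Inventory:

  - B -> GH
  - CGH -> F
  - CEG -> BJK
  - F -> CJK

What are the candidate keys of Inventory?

Attribute E never appears on the right-hand side of any dependency, so E must belong to every candidate key.
{E}⁺ = {E}, which is not all of the schema, so we must add further attributes.
{B, C, E}⁺: B→GH adds G, H; CGH→F adds F; CEG→BJK adds J, K → {B, C, E, F, G, H, J, K}. Minimal: {C, E}⁺ = {C, E}; {B, E}⁺ = {B, E, G, H}; {B, C}⁺ = {B, C, F, G, H, J, K} — none reach the full schema.
{B, E, F}⁺: B→GH adds G, H; F→CJK adds C, J, K → {B, C, E, F, G, H, J, K}. Minimal: {E, F}⁺ = {C, E, F, J, K}; {B, F}⁺ = {B, C, F, G, H, J, K}; {B, E}⁺ = {B, E, G, H} — none reach the full schema.
{C, E, G}⁺: CEG→BJK adds B, J, K; B→GH adds H; CGH→F adds F → {B, C, E, F, G, H, J, K}. Minimal: {E, G}⁺ = {E, G}; {C, G}⁺ = {C, G}; {C, E}⁺ = {C, E} — none reach the full schema.
{E, F, G}⁺: F→CJK adds C, J, K; CEG→BJK adds B; B→GH adds H → {B, C, E, F, G, H, J, K}. Minimal: {F, G}⁺ = {C, F, G, J, K}; {E, G}⁺ = {E, G}; {E, F}⁺ = {C, E, F, J, K} — none reach the full schema.
Any other superkey contains one of these as a subset, so there are no further candidate keys.

(B, C, E); (B, E, F); (C, E, G); (E, F, G)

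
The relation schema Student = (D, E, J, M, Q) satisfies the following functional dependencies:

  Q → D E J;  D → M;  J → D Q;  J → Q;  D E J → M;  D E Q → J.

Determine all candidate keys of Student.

J, Q

{J}⁺: J→DQ adds D, Q; Q→DEJ adds E; D→M adds M → {D, E, J, M, Q}.
{Q}⁺: Q→DEJ adds D, E, J; D→M adds M → {D, E, J, M, Q}.
Any other superkey contains one of these as a subset, so there are no further candidate keys.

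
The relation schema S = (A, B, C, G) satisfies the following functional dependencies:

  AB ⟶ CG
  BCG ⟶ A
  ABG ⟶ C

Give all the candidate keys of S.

(A, B); (B, C, G)

Attribute B never appears on the right-hand side of any dependency, so B must belong to every candidate key.
{B}⁺ = {B}, which is not all of the schema, so we must add further attributes.
{A, B}⁺: AB→CG adds C, G → {A, B, C, G}.
{B, C, G}⁺: BCG→A adds A → {A, B, C, G}.
Any other superkey contains one of these as a subset, so there are no further candidate keys.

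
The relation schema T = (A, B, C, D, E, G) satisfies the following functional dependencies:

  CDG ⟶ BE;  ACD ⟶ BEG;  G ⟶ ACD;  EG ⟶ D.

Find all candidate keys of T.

{G}⁺: G→ACD adds A, C, D; CDG→BE adds B, E → {A, B, C, D, E, G}.
{A, C, D}⁺: ACD→BEG adds B, E, G → {A, B, C, D, E, G}. Minimal: {C, D}⁺ = {C, D}; {A, D}⁺ = {A, D}; {A, C}⁺ = {A, C} — none reach the full schema.
Any other superkey contains one of these as a subset, so there are no further candidate keys.

{G}, {A, C, D}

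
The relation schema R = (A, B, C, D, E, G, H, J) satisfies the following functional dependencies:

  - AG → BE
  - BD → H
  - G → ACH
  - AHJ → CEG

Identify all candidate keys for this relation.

Attributes D, J never appear on any right-hand side, so every candidate key must contain {D, J}.
{D, J}⁺ = {D, J}, which is not all of the schema, so we must add further attributes.
{D, G, J}⁺: G→ACH adds A, C, H; AHJ→CEG adds E; AG→BE adds B → {A, B, C, D, E, G, H, J}.
{A, B, D, J}⁺: BD→H adds H; AHJ→CEG adds C, E, G → {A, B, C, D, E, G, H, J}.
{A, D, H, J}⁺: AHJ→CEG adds C, E, G; AG→BE adds B → {A, B, C, D, E, G, H, J}.
Any other superkey contains one of these as a subset, so there are no further candidate keys.

{D, G, J}; {A, B, D, J}; {A, D, H, J}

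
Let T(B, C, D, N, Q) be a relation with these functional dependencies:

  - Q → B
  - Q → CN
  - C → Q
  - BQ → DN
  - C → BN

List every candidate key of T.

{C}⁺: C→Q adds Q; C→BN adds B, N; BQ→DN adds D → {B, C, D, N, Q}.
{Q}⁺: Q→B adds B; Q→CN adds C, N; BQ→DN adds D → {B, C, D, N, Q}.
Any other superkey contains one of these as a subset, so there are no further candidate keys.

C; Q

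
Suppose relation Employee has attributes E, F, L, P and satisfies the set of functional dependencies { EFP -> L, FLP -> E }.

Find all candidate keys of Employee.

(E, F, P); (F, L, P)

{E, F, P}⁺: EFP→L adds L → {E, F, L, P}.
{F, L, P}⁺: FLP→E adds E → {E, F, L, P}.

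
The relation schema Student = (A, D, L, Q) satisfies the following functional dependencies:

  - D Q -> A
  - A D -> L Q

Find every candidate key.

(A, D), (D, Q)

Attribute D never appears on the right-hand side of any dependency, so D must belong to every candidate key.
{D}⁺ = {D}, which is not all of the schema, so we must add further attributes.
{A, D}⁺: AD→LQ adds L, Q → {A, D, L, Q}. Minimal: {D}⁺ = {D}; {A}⁺ = {A} — none reach the full schema.
{D, Q}⁺: DQ→A adds A; AD→LQ adds L → {A, D, L, Q}. Minimal: {Q}⁺ = {Q}; {D}⁺ = {D} — none reach the full schema.
Any other superkey contains one of these as a subset, so there are no further candidate keys.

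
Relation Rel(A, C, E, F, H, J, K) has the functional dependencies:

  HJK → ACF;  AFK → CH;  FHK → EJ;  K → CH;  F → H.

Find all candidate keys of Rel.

{F, K}⁺: K→CH adds C, H; FHK→EJ adds E, J; HJK→ACF adds A → {A, C, E, F, H, J, K}. Minimal: {K}⁺ = {C, H, K}; {F}⁺ = {F, H} — none reach the full schema.
{J, K}⁺: K→CH adds C, H; HJK→ACF adds A, F; FHK→EJ adds E → {A, C, E, F, H, J, K}. Minimal: {K}⁺ = {C, H, K}; {J}⁺ = {J} — none reach the full schema.

{F, K}; {J, K}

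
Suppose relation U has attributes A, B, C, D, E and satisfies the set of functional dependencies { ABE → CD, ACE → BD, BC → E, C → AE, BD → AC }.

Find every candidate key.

{C}⁺: C→AE adds A, E; ACE→BD adds B, D → {A, B, C, D, E}.
{B, D}⁺: BD→AC adds A, C; BC→E adds E → {A, B, C, D, E}.
{A, B, E}⁺: ABE→CD adds C, D → {A, B, C, D, E}.
Any other superkey contains one of these as a subset, so there are no further candidate keys.

{C}, {B, D}, {A, B, E}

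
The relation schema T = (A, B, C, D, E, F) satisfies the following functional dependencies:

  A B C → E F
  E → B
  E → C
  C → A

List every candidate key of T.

{D, E}, {B, C, D}

{D, E}⁺: E→B adds B; E→C adds C; C→A adds A; ABC→EF adds F → {A, B, C, D, E, F}.
{B, C, D}⁺: C→A adds A; ABC→EF adds E, F → {A, B, C, D, E, F}.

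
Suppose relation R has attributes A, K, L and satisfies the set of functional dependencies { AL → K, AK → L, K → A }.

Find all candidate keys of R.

(K), (A, L)

{K}⁺: K→A adds A; AK→L adds L → {A, K, L}.
{A, L}⁺: AL→K adds K → {A, K, L}. Minimal: {L}⁺ = {L}; {A}⁺ = {A} — none reach the full schema.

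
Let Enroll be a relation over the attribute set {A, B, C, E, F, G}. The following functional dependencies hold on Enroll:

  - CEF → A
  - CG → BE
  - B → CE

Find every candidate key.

Attributes F, G never appear on any right-hand side, so every candidate key must contain {F, G}.
{F, G}⁺ = {F, G}, which is not all of the schema, so we must add further attributes.
{B, F, G}⁺: B→CE adds C, E; CEF→A adds A → {A, B, C, E, F, G}. Minimal: {F, G}⁺ = {F, G}; {B, G}⁺ = {B, C, E, G}; {B, F}⁺ = {A, B, C, E, F} — none reach the full schema.
{C, F, G}⁺: CG→BE adds B, E; CEF→A adds A → {A, B, C, E, F, G}. Minimal: {F, G}⁺ = {F, G}; {C, G}⁺ = {B, C, E, G}; {C, F}⁺ = {C, F} — none reach the full schema.

{B, F, G}; {C, F, G}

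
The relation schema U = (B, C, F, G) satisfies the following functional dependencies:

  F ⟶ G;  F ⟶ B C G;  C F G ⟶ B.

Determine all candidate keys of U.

Attribute F never appears on the right-hand side of any dependency, so F must belong to every candidate key.
{F}⁺ = {B, C, F, G}, which is all of the schema, so {F} is the only candidate key.

{F}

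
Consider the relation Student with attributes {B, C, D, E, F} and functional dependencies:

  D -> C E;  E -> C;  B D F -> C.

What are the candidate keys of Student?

BDF

Attributes B, D, F never appear on any right-hand side, so every candidate key must contain {B, D, F}.
{B, D, F}⁺ = {B, C, D, E, F}, which is all of the schema, so {B, D, F} is the only candidate key.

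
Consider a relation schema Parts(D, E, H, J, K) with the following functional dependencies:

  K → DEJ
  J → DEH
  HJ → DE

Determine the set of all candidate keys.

{K}

Attribute K never appears on the right-hand side of any dependency, so K must belong to every candidate key.
{K}⁺ = {D, E, H, J, K}, which is all of the schema, so {K} is the only candidate key.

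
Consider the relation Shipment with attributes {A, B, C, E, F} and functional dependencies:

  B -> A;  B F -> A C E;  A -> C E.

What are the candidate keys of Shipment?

{B, F}

Attributes B, F never appear on any right-hand side, so every candidate key must contain {B, F}.
{B, F}⁺ = {A, B, C, E, F}, which is all of the schema, so {B, F} is the only candidate key.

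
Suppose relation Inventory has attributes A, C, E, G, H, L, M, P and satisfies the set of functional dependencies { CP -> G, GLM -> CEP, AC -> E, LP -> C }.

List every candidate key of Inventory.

{A, G, H, L, M}⁺: GLM→CEP adds C, E, P → {A, C, E, G, H, L, M, P}.
{A, H, L, M, P}⁺: LP→C adds C; CP→G adds G; GLM→CEP adds E → {A, C, E, G, H, L, M, P}.

{A, G, H, L, M}, {A, H, L, M, P}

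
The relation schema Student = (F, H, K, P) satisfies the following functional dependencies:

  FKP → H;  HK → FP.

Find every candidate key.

Attribute K never appears on the right-hand side of any dependency, so K must belong to every candidate key.
{K}⁺ = {K}, which is not all of the schema, so we must add further attributes.
{H, K}⁺: HK→FP adds F, P → {F, H, K, P}. Minimal: {K}⁺ = {K}; {H}⁺ = {H} — none reach the full schema.
{F, K, P}⁺: FKP→H adds H → {F, H, K, P}. Minimal: {K, P}⁺ = {K, P}; {F, P}⁺ = {F, P}; {F, K}⁺ = {F, K} — none reach the full schema.
Any other superkey contains one of these as a subset, so there are no further candidate keys.

{H, K}, {F, K, P}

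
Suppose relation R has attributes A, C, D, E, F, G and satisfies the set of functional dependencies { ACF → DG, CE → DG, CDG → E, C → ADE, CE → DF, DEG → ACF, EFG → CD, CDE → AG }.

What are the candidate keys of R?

{C}⁺: C→ADE adds A, D, E; CE→DF adds F; CDE→AG adds G → {A, C, D, E, F, G}.
{D, E, G}⁺: DEG→ACF adds A, C, F → {A, C, D, E, F, G}.
{E, F, G}⁺: EFG→CD adds C, D; CDE→AG adds A → {A, C, D, E, F, G}.
Any other superkey contains one of these as a subset, so there are no further candidate keys.

(C), (D, E, G), (E, F, G)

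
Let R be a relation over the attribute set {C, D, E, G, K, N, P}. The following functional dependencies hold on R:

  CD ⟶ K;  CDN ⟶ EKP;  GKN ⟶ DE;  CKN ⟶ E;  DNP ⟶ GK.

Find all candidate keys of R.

{C, D, N}⁺: CD→K adds K; CDN→EKP adds E, P; DNP→GK adds G → {C, D, E, G, K, N, P}. Minimal: {D, N}⁺ = {D, N}; {C, N}⁺ = {C, N}; {C, D}⁺ = {C, D, K} — none reach the full schema.
{C, G, K, N}⁺: GKN→DE adds D, E; CDN→EKP adds P → {C, D, E, G, K, N, P}. Minimal: {G, K, N}⁺ = {D, E, G, K, N}; {C, K, N}⁺ = {C, E, K, N}; {C, G, N}⁺ = {C, G, N}; … — none reach the full schema.
Any other superkey contains one of these as a subset, so there are no further candidate keys.

{C, D, N}, {C, G, K, N}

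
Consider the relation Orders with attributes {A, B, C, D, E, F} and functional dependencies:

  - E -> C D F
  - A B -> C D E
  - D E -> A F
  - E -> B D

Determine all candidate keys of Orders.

{E}⁺: E→CDF adds C, D, F; DE→AF adds A; E→BD adds B → {A, B, C, D, E, F}.
{A, B}⁺: AB→CDE adds C, D, E; DE→AF adds F → {A, B, C, D, E, F}. Minimal: {B}⁺ = {B}; {A}⁺ = {A} — none reach the full schema.
Any other superkey contains one of these as a subset, so there are no further candidate keys.

{E}, {A, B}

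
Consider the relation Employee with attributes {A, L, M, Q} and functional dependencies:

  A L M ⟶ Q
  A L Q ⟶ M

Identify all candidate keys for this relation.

Attributes A, L never appear on any right-hand side, so every candidate key must contain {A, L}.
{A, L}⁺ = {A, L}, which is not all of the schema, so we must add further attributes.
{A, L, M}⁺: ALM→Q adds Q → {A, L, M, Q}.
{A, L, Q}⁺: ALQ→M adds M → {A, L, M, Q}.
Any other superkey contains one of these as a subset, so there are no further candidate keys.

{A, L, M}, {A, L, Q}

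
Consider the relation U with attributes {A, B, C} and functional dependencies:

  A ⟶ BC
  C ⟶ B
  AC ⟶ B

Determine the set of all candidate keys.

A

Attribute A never appears on the right-hand side of any dependency, so A must belong to every candidate key.
{A}⁺ = {A, B, C}, which is all of the schema, so {A} is the only candidate key.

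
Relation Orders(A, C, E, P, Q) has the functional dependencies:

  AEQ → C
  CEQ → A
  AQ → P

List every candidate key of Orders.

{A, E, Q}⁺: AEQ→C adds C; AQ→P adds P → {A, C, E, P, Q}. Minimal: {E, Q}⁺ = {E, Q}; {A, Q}⁺ = {A, P, Q}; {A, E}⁺ = {A, E} — none reach the full schema.
{C, E, Q}⁺: CEQ→A adds A; AQ→P adds P → {A, C, E, P, Q}. Minimal: {E, Q}⁺ = {E, Q}; {C, Q}⁺ = {C, Q}; {C, E}⁺ = {C, E} — none reach the full schema.
Any other superkey contains one of these as a subset, so there are no further candidate keys.

AEQ, CEQ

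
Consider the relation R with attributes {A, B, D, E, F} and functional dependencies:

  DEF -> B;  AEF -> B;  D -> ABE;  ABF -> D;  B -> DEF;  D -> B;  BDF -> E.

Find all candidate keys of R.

B, D, AEF

{B}⁺: B→DEF adds D, E, F; D→ABE adds A → {A, B, D, E, F}.
{D}⁺: D→ABE adds A, B, E; B→DEF adds F → {A, B, D, E, F}.
{A, E, F}⁺: AEF→B adds B; ABF→D adds D → {A, B, D, E, F}. Minimal: {E, F}⁺ = {E, F}; {A, F}⁺ = {A, F}; {A, E}⁺ = {A, E} — none reach the full schema.
Any other superkey contains one of these as a subset, so there are no further candidate keys.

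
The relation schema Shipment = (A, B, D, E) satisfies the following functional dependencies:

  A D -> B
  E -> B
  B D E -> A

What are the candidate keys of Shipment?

DE

Attributes D, E never appear on any right-hand side, so every candidate key must contain {D, E}.
{D, E}⁺ = {A, B, D, E}, which is all of the schema, so {D, E} is the only candidate key.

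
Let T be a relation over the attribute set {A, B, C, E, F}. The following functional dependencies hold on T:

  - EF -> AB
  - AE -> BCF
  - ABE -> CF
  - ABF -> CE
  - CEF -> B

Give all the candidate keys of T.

(A, E); (E, F); (A, B, F)

{A, E}⁺: AE→BCF adds B, C, F → {A, B, C, E, F}. Minimal: {E}⁺ = {E}; {A}⁺ = {A} — none reach the full schema.
{E, F}⁺: EF→AB adds A, B; AE→BCF adds C → {A, B, C, E, F}. Minimal: {F}⁺ = {F}; {E}⁺ = {E} — none reach the full schema.
{A, B, F}⁺: ABF→CE adds C, E → {A, B, C, E, F}. Minimal: {B, F}⁺ = {B, F}; {A, F}⁺ = {A, F}; {A, B}⁺ = {A, B} — none reach the full schema.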